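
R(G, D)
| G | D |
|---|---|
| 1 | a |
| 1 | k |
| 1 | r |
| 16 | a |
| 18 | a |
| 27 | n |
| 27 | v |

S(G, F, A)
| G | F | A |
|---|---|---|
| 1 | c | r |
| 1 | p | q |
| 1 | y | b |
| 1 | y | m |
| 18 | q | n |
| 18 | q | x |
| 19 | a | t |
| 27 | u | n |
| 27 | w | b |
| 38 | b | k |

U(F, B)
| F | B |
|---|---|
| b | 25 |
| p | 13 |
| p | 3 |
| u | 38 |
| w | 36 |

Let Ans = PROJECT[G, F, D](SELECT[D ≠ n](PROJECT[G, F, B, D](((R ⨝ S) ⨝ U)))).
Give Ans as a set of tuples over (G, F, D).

{(1, p, a), (1, p, k), (1, p, r), (27, u, v), (27, w, v)}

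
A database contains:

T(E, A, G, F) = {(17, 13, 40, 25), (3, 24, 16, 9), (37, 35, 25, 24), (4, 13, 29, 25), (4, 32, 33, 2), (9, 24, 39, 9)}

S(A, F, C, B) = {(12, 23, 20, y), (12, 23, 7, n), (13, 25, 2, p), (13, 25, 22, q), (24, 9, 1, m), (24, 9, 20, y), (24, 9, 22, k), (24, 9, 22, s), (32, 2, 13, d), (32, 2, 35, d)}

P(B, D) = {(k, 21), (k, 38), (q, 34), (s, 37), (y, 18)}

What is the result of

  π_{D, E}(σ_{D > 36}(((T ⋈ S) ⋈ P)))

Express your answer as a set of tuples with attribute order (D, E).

Natural join on A, F: {(17, 13, 40, 25, 2, p), (17, 13, 40, 25, 22, q), (3, 24, 16, 9, 1, m), (3, 24, 16, 9, 20, y), (3, 24, 16, 9, 22, k), (3, 24, 16, 9, 22, s), (4, 13, 29, 25, 2, p), (4, 13, 29, 25, 22, q), (4, 32, 33, 2, 13, d), (4, 32, 33, 2, 35, d), (9, 24, 39, 9, 1, m), (9, 24, 39, 9, 20, y), (9, 24, 39, 9, 22, k), (9, 24, 39, 9, 22, s)}
Natural join on B: {(17, 13, 40, 25, 22, q, 34), (3, 24, 16, 9, 20, y, 18), (3, 24, 16, 9, 22, k, 21), (3, 24, 16, 9, 22, k, 38), (3, 24, 16, 9, 22, s, 37), (4, 13, 29, 25, 22, q, 34), (9, 24, 39, 9, 20, y, 18), (9, 24, 39, 9, 22, k, 21), (9, 24, 39, 9, 22, k, 38), (9, 24, 39, 9, 22, s, 37)}
Apply σ_{D > 36}; surviving tuples: {(3, 24, 16, 9, 22, k, 38), (3, 24, 16, 9, 22, s, 37), (9, 24, 39, 9, 22, k, 38), (9, 24, 39, 9, 22, s, 37)}
π_{D, E} gives {(37, 3), (37, 9), (38, 3), (38, 9)}.

{(37, 3), (37, 9), (38, 3), (38, 9)}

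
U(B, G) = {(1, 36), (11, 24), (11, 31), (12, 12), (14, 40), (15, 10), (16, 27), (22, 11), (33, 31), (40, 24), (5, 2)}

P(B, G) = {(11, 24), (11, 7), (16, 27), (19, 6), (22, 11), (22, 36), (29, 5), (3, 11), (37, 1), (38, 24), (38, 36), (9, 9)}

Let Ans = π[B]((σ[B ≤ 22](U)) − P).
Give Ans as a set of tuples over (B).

{1, 11, 12, 14, 15, 5}

Apply σ_{B ≤ 22}; surviving tuples: {(1, 36), (11, 24), (11, 31), (12, 12), (14, 40), (15, 10), (16, 27), (22, 11), (5, 2)}
Difference: {(1, 36), (11, 24), (11, 31), (12, 12), (14, 40), (15, 10), (16, 27), (22, 11), (5, 2)} with {(11, 24), (11, 7), (16, 27), (19, 6), (22, 11), (22, 36), (29, 5), (3, 11), (37, 1), (38, 24), (38, 36), (9, 9)} → {(1, 36), (11, 31), (12, 12), (14, 40), (15, 10), (5, 2)}
π[B]: project onto (B) → {1, 11, 12, 14, 15, 5}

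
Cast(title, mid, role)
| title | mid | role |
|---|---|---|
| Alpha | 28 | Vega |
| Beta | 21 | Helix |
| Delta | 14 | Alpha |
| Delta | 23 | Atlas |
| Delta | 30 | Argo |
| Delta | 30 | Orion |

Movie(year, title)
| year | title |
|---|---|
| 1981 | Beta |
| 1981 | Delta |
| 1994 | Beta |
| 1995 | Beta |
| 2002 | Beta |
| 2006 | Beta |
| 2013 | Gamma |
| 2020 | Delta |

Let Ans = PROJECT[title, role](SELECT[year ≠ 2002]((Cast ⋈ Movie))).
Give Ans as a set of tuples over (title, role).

{(Beta, Helix), (Delta, Alpha), (Delta, Argo), (Delta, Atlas), (Delta, Orion)}

Natural join on title: {(Beta, 21, Helix, 1981), (Beta, 21, Helix, 1994), (Beta, 21, Helix, 1995), (Beta, 21, Helix, 2002), (Beta, 21, Helix, 2006), (Delta, 14, Alpha, 1981), (Delta, 14, Alpha, 2020), (Delta, 23, Atlas, 1981), (Delta, 23, Atlas, 2020), (Delta, 30, Argo, 1981), (Delta, 30, Argo, 2020), (Delta, 30, Orion, 1981), (Delta, 30, Orion, 2020)}
Filtering on year ≠ 2002 leaves {(Beta, 21, Helix, 1981), (Beta, 21, Helix, 1994), (Beta, 21, Helix, 1995), (Beta, 21, Helix, 2006), (Delta, 14, Alpha, 1981), (Delta, 14, Alpha, 2020), (Delta, 23, Atlas, 1981), (Delta, 23, Atlas, 2020), (Delta, 30, Argo, 1981), (Delta, 30, Argo, 2020), (Delta, 30, Orion, 1981), (Delta, 30, Orion, 2020)}.
π[title, role]: project onto (title, role) (7 duplicate(s) eliminated) → {(Beta, Helix), (Delta, Alpha), (Delta, Argo), (Delta, Atlas), (Delta, Orion)}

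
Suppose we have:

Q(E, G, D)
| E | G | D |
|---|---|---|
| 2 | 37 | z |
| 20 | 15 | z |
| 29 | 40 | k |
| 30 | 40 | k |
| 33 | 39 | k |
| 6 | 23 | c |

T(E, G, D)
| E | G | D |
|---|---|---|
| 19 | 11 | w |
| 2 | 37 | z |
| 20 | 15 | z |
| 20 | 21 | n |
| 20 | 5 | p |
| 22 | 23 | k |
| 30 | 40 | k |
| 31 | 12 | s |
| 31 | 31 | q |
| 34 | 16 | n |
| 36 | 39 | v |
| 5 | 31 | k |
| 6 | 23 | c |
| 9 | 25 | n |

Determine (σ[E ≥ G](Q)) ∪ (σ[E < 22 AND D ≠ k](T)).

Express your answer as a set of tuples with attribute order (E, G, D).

{(19, 11, w), (2, 37, z), (20, 15, z), (20, 21, n), (20, 5, p), (6, 23, c), (9, 25, n)}

Filtering on E ≥ G leaves {(20, 15, z)}.
Filtering on E < 22 AND D ≠ k leaves {(19, 11, w), (2, 37, z), (20, 15, z), (20, 21, n), (20, 5, p), (6, 23, c), (9, 25, n)}.
Taking the union: {(19, 11, w), (2, 37, z), (20, 15, z), (20, 21, n), (20, 5, p), (6, 23, c), (9, 25, n)}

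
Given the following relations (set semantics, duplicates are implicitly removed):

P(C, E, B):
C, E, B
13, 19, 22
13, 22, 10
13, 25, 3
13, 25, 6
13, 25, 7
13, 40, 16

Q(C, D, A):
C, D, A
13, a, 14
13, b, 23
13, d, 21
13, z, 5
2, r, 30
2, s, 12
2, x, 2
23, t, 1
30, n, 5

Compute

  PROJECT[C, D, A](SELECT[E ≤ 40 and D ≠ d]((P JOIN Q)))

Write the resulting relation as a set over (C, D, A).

Joining P and Q on C yields {(13, 19, 22, a, 14), (13, 19, 22, b, 23), (13, 19, 22, d, 21), (13, 19, 22, z, 5), (13, 22, 10, a, 14), (13, 22, 10, b, 23), (13, 22, 10, d, 21), (13, 22, 10, z, 5), (13, 25, 3, a, 14), (13, 25, 3, b, 23), (13, 25, 3, d, 21), (13, 25, 3, z, 5), (13, 25, 6, a, 14), (13, 25, 6, b, 23), (13, 25, 6, d, 21), (13, 25, 6, z, 5), (13, 25, 7, a, 14), (13, 25, 7, b, 23), (13, 25, 7, d, 21), (13, 25, 7, z, 5), (13, 40, 16, a, 14), (13, 40, 16, b, 23), (13, 40, 16, d, 21), (13, 40, 16, z, 5)}.
Filtering on E ≤ 40 and D ≠ d leaves {(13, 19, 22, a, 14), (13, 19, 22, b, 23), (13, 19, 22, z, 5), (13, 22, 10, a, 14), (13, 22, 10, b, 23), (13, 22, 10, z, 5), (13, 25, 3, a, 14), (13, 25, 3, b, 23), (13, 25, 3, z, 5), (13, 25, 6, a, 14), (13, 25, 6, b, 23), (13, 25, 6, z, 5), (13, 25, 7, a, 14), (13, 25, 7, b, 23), (13, 25, 7, z, 5), (13, 40, 16, a, 14), (13, 40, 16, b, 23), (13, 40, 16, z, 5)}.
π_{C, D, A} gives {(13, a, 14), (13, b, 23), (13, z, 5)} (15 duplicate(s) eliminated).

{(13, a, 14), (13, b, 23), (13, z, 5)}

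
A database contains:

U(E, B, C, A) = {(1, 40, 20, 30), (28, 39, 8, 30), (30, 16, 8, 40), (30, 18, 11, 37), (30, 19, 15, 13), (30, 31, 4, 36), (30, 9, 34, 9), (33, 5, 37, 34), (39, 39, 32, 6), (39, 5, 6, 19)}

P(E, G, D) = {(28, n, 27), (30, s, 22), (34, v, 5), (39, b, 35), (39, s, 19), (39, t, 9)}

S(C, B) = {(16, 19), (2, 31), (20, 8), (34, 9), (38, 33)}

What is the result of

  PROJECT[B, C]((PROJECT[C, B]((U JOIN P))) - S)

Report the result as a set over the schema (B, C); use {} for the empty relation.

{(16, 8), (18, 11), (19, 15), (31, 4), (39, 32), (39, 8), (5, 6)}

U ⋈ P (natural join on E): {(28, 39, 8, 30, n, 27), (30, 16, 8, 40, s, 22), (30, 18, 11, 37, s, 22), (30, 19, 15, 13, s, 22), (30, 31, 4, 36, s, 22), (30, 9, 34, 9, s, 22), (39, 39, 32, 6, b, 35), (39, 39, 32, 6, s, 19), (39, 39, 32, 6, t, 9), (39, 5, 6, 19, b, 35), (39, 5, 6, 19, s, 19), (39, 5, 6, 19, t, 9)}
π[C, B]: project onto (C, B) (4 duplicate(s) eliminated) → {(11, 18), (15, 19), (32, 39), (34, 9), (4, 31), (6, 5), (8, 16), (8, 39)}
Set difference of the two operands is {(11, 18), (15, 19), (32, 39), (4, 31), (6, 5), (8, 16), (8, 39)}.
π[B, C]: project onto (B, C) → {(16, 8), (18, 11), (19, 15), (31, 4), (39, 32), (39, 8), (5, 6)}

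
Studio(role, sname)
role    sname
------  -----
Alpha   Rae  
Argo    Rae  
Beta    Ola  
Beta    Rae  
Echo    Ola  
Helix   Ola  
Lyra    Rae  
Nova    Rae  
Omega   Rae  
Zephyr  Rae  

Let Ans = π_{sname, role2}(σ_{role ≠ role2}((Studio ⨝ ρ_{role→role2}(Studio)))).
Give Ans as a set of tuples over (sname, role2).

{(Ola, Beta), (Ola, Echo), (Ola, Helix), (Rae, Alpha), (Rae, Argo), (Rae, Beta), (Rae, Lyra), (Rae, Nova), (Rae, Omega), (Rae, Zephyr)}

ρ[role→role2]: schema becomes (role2, sname); tuples unchanged.
Joining Studio and ρ_{role→role2}(Studio) on sname yields {(Alpha, Rae, Alpha), (Alpha, Rae, Argo), (Alpha, Rae, Beta), (Alpha, Rae, Lyra), (Alpha, Rae, Nova), (Alpha, Rae, Omega), (Alpha, Rae, Zephyr), (Argo, Rae, Alpha), (Argo, Rae, Argo), (Argo, Rae, Beta), (Argo, Rae, Lyra), (Argo, Rae, Nova), (Argo, Rae, Omega), (Argo, Rae, Zephyr), (Beta, Ola, Beta), (Beta, Ola, Echo), (Beta, Ola, Helix), (Beta, Rae, Alpha), (Beta, Rae, Argo), (Beta, Rae, Beta), (Beta, Rae, Lyra), (Beta, Rae, Nova), (Beta, Rae, Omega), (Beta, Rae, Zephyr), (Echo, Ola, Beta), (Echo, Ola, Echo), (Echo, Ola, Helix), (Helix, Ola, Beta), (Helix, Ola, Echo), (Helix, Ola, Helix), (Lyra, Rae, Alpha), (Lyra, Rae, Argo), (Lyra, Rae, Beta), (Lyra, Rae, Lyra), (Lyra, Rae, Nova), (Lyra, Rae, Omega), (Lyra, Rae, Zephyr), (Nova, Rae, Alpha), (Nova, Rae, Argo), (Nova, Rae, Beta), (Nova, Rae, Lyra), (Nova, Rae, Nova), (Nova, Rae, Omega), (Nova, Rae, Zephyr), (Omega, Rae, Alpha), (Omega, Rae, Argo), (Omega, Rae, Beta), (Omega, Rae, Lyra), (Omega, Rae, Nova), (Omega, Rae, Omega), (Omega, Rae, Zephyr), (Zephyr, Rae, Alpha), (Zephyr, Rae, Argo), (Zephyr, Rae, Beta), (Zephyr, Rae, Lyra), (Zephyr, Rae, Nova), (Zephyr, Rae, Omega), (Zephyr, Rae, Zephyr)}.
Selection role ≠ role2: {(Alpha, Rae, Argo), (Alpha, Rae, Beta), (Alpha, Rae, Lyra), (Alpha, Rae, Nova), (Alpha, Rae, Omega), (Alpha, Rae, Zephyr), (Argo, Rae, Alpha), (Argo, Rae, Beta), (Argo, Rae, Lyra), (Argo, Rae, Nova), (Argo, Rae, Omega), (Argo, Rae, Zephyr), (Beta, Ola, Echo), (Beta, Ola, Helix), (Beta, Rae, Alpha), (Beta, Rae, Argo), (Beta, Rae, Lyra), (Beta, Rae, Nova), (Beta, Rae, Omega), (Beta, Rae, Zephyr), (Echo, Ola, Beta), (Echo, Ola, Helix), (Helix, Ola, Beta), (Helix, Ola, Echo), (Lyra, Rae, Alpha), (Lyra, Rae, Argo), (Lyra, Rae, Beta), (Lyra, Rae, Nova), (Lyra, Rae, Omega), (Lyra, Rae, Zephyr), (Nova, Rae, Alpha), (Nova, Rae, Argo), (Nova, Rae, Beta), (Nova, Rae, Lyra), (Nova, Rae, Omega), (Nova, Rae, Zephyr), (Omega, Rae, Alpha), (Omega, Rae, Argo), (Omega, Rae, Beta), (Omega, Rae, Lyra), (Omega, Rae, Nova), (Omega, Rae, Zephyr), (Zephyr, Rae, Alpha), (Zephyr, Rae, Argo), (Zephyr, Rae, Beta), (Zephyr, Rae, Lyra), (Zephyr, Rae, Nova), (Zephyr, Rae, Omega)}
π_{sname, role2} gives {(Ola, Beta), (Ola, Echo), (Ola, Helix), (Rae, Alpha), (Rae, Argo), (Rae, Beta), (Rae, Lyra), (Rae, Nova), (Rae, Omega), (Rae, Zephyr)} (38 duplicate(s) eliminated).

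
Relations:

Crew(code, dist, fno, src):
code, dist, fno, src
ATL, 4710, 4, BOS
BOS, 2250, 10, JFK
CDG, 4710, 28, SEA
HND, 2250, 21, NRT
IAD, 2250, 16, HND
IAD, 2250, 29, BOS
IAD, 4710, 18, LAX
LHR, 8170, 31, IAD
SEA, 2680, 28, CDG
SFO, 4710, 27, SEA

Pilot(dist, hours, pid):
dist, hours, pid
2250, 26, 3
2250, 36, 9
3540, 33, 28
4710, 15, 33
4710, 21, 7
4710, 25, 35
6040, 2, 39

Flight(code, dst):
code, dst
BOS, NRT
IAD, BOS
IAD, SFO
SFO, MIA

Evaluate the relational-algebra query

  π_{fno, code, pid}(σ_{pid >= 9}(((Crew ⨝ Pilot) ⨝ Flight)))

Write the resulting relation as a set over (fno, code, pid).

{(10, BOS, 9), (16, IAD, 9), (18, IAD, 33), (18, IAD, 35), (27, SFO, 33), (27, SFO, 35), (29, IAD, 9)}

Natural join on dist: {(ATL, 4710, 4, BOS, 15, 33), (ATL, 4710, 4, BOS, 21, 7), (ATL, 4710, 4, BOS, 25, 35), (BOS, 2250, 10, JFK, 26, 3), (BOS, 2250, 10, JFK, 36, 9), (CDG, 4710, 28, SEA, 15, 33), (CDG, 4710, 28, SEA, 21, 7), (CDG, 4710, 28, SEA, 25, 35), (HND, 2250, 21, NRT, 26, 3), (HND, 2250, 21, NRT, 36, 9), (IAD, 2250, 16, HND, 26, 3), (IAD, 2250, 16, HND, 36, 9), (IAD, 2250, 29, BOS, 26, 3), (IAD, 2250, 29, BOS, 36, 9), (IAD, 4710, 18, LAX, 15, 33), (IAD, 4710, 18, LAX, 21, 7), (IAD, 4710, 18, LAX, 25, 35), (SFO, 4710, 27, SEA, 15, 33), (SFO, 4710, 27, SEA, 21, 7), (SFO, 4710, 27, SEA, 25, 35)}
Natural join on code: {(BOS, 2250, 10, JFK, 26, 3, NRT), (BOS, 2250, 10, JFK, 36, 9, NRT), (IAD, 2250, 16, HND, 26, 3, BOS), (IAD, 2250, 16, HND, 26, 3, SFO), (IAD, 2250, 16, HND, 36, 9, BOS), (IAD, 2250, 16, HND, 36, 9, SFO), (IAD, 2250, 29, BOS, 26, 3, BOS), (IAD, 2250, 29, BOS, 26, 3, SFO), (IAD, 2250, 29, BOS, 36, 9, BOS), (IAD, 2250, 29, BOS, 36, 9, SFO), (IAD, 4710, 18, LAX, 15, 33, BOS), (IAD, 4710, 18, LAX, 15, 33, SFO), (IAD, 4710, 18, LAX, 21, 7, BOS), (IAD, 4710, 18, LAX, 21, 7, SFO), (IAD, 4710, 18, LAX, 25, 35, BOS), (IAD, 4710, 18, LAX, 25, 35, SFO), (SFO, 4710, 27, SEA, 15, 33, MIA), (SFO, 4710, 27, SEA, 21, 7, MIA), (SFO, 4710, 27, SEA, 25, 35, MIA)}
Selection pid >= 9: {(BOS, 2250, 10, JFK, 36, 9, NRT), (IAD, 2250, 16, HND, 36, 9, BOS), (IAD, 2250, 16, HND, 36, 9, SFO), (IAD, 2250, 29, BOS, 36, 9, BOS), (IAD, 2250, 29, BOS, 36, 9, SFO), (IAD, 4710, 18, LAX, 15, 33, BOS), (IAD, 4710, 18, LAX, 15, 33, SFO), (IAD, 4710, 18, LAX, 25, 35, BOS), (IAD, 4710, 18, LAX, 25, 35, SFO), (SFO, 4710, 27, SEA, 15, 33, MIA), (SFO, 4710, 27, SEA, 25, 35, MIA)}
Projecting to fno, code, pid (4 duplicate(s) eliminated): {(10, BOS, 9), (16, IAD, 9), (18, IAD, 33), (18, IAD, 35), (27, SFO, 33), (27, SFO, 35), (29, IAD, 9)}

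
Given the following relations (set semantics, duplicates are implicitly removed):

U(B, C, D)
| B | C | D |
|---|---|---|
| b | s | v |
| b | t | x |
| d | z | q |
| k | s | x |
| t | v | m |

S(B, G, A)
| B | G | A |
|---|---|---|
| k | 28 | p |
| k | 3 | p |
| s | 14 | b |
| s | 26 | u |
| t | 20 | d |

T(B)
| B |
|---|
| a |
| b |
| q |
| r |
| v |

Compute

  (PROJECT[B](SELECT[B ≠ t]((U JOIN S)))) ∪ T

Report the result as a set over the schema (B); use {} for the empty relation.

{a, b, k, q, r, v}

Joining U and S on B yields {(k, s, x, 28, p), (k, s, x, 3, p), (t, v, m, 20, d)}.
Filtering on B ≠ t leaves {(k, s, x, 28, p), (k, s, x, 3, p)}.
π_{B} gives {k} (1 duplicate(s) eliminated).
Set union of the two operands is {a, b, k, q, r, v}.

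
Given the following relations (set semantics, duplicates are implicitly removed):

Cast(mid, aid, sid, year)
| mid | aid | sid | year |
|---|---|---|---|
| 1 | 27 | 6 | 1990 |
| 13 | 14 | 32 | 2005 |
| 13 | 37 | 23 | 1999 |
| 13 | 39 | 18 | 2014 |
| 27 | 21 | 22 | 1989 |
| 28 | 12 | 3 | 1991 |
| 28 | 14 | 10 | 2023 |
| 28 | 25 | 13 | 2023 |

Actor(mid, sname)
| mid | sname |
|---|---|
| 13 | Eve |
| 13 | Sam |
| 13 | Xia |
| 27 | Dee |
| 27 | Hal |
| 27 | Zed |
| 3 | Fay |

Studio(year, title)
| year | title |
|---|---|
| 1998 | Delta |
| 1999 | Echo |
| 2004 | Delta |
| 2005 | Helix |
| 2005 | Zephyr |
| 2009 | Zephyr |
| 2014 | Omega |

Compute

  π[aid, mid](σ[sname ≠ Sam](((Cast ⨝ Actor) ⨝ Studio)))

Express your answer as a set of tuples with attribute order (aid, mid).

Joining Cast and Actor on mid yields {(13, 14, 32, 2005, Eve), (13, 14, 32, 2005, Sam), (13, 14, 32, 2005, Xia), (13, 37, 23, 1999, Eve), (13, 37, 23, 1999, Sam), (13, 37, 23, 1999, Xia), (13, 39, 18, 2014, Eve), (13, 39, 18, 2014, Sam), (13, 39, 18, 2014, Xia), (27, 21, 22, 1989, Dee), (27, 21, 22, 1989, Hal), (27, 21, 22, 1989, Zed)}.
Joining (Cast ⨝ Actor) and Studio on year yields {(13, 14, 32, 2005, Eve, Helix), (13, 14, 32, 2005, Eve, Zephyr), (13, 14, 32, 2005, Sam, Helix), (13, 14, 32, 2005, Sam, Zephyr), (13, 14, 32, 2005, Xia, Helix), (13, 14, 32, 2005, Xia, Zephyr), (13, 37, 23, 1999, Eve, Echo), (13, 37, 23, 1999, Sam, Echo), (13, 37, 23, 1999, Xia, Echo), (13, 39, 18, 2014, Eve, Omega), (13, 39, 18, 2014, Sam, Omega), (13, 39, 18, 2014, Xia, Omega)}.
Filtering on sname ≠ Sam leaves {(13, 14, 32, 2005, Eve, Helix), (13, 14, 32, 2005, Eve, Zephyr), (13, 14, 32, 2005, Xia, Helix), (13, 14, 32, 2005, Xia, Zephyr), (13, 37, 23, 1999, Eve, Echo), (13, 37, 23, 1999, Xia, Echo), (13, 39, 18, 2014, Eve, Omega), (13, 39, 18, 2014, Xia, Omega)}.
Projecting to aid, mid (5 duplicate(s) eliminated): {(14, 13), (37, 13), (39, 13)}

{(14, 13), (37, 13), (39, 13)}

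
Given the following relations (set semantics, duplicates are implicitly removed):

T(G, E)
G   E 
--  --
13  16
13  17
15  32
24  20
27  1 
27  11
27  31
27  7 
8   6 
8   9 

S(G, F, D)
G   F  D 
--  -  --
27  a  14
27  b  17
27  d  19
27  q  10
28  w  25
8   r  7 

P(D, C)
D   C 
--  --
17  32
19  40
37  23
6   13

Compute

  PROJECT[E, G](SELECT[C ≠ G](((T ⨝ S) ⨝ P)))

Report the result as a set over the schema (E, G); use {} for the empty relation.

{(1, 27), (11, 27), (31, 27), (7, 27)}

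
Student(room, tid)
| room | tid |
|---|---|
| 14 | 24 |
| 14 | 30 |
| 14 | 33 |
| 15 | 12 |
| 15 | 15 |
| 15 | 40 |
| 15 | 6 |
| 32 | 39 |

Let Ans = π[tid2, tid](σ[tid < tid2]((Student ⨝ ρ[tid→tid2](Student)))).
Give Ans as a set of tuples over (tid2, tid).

ρ[tid→tid2]: schema becomes (room, tid2); tuples unchanged.
Student ⋈ ρ[tid→tid2](Student) (natural join on room): {(14, 24, 24), (14, 24, 30), (14, 24, 33), (14, 30, 24), (14, 30, 30), (14, 30, 33), (14, 33, 24), (14, 33, 30), (14, 33, 33), (15, 12, 12), (15, 12, 15), (15, 12, 40), (15, 12, 6), (15, 15, 12), (15, 15, 15), (15, 15, 40), (15, 15, 6), (15, 40, 12), (15, 40, 15), (15, 40, 40), (15, 40, 6), (15, 6, 12), (15, 6, 15), (15, 6, 40), (15, 6, 6), (32, 39, 39)}
σ[tid < tid2]: keep tuples satisfying tid < tid2 → {(14, 24, 30), (14, 24, 33), (14, 30, 33), (15, 12, 15), (15, 12, 40), (15, 15, 40), (15, 6, 12), (15, 6, 15), (15, 6, 40)}
Keep only column(s) tid2, tid: {(12, 6), (15, 12), (15, 6), (30, 24), (33, 24), (33, 30), (40, 12), (40, 15), (40, 6)}

{(12, 6), (15, 12), (15, 6), (30, 24), (33, 24), (33, 30), (40, 12), (40, 15), (40, 6)}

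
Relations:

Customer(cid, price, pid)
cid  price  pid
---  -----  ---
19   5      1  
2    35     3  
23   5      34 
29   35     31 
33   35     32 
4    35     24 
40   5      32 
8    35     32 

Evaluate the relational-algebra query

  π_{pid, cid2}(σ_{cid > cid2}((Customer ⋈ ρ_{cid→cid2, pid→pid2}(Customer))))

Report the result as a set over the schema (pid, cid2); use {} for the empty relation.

{(24, 2), (31, 2), (31, 4), (31, 8), (32, 19), (32, 2), (32, 23), (32, 29), (32, 4), (32, 8), (34, 19)}

ρ[cid→cid2, pid→pid2]: schema becomes (cid2, price, pid2); tuples unchanged.
Natural join on price: {(19, 5, 1, 19, 1), (19, 5, 1, 23, 34), (19, 5, 1, 40, 32), (2, 35, 3, 2, 3), (2, 35, 3, 29, 31), (2, 35, 3, 33, 32), (2, 35, 3, 4, 24), (2, 35, 3, 8, 32), (23, 5, 34, 19, 1), (23, 5, 34, 23, 34), (23, 5, 34, 40, 32), (29, 35, 31, 2, 3), (29, 35, 31, 29, 31), (29, 35, 31, 33, 32), (29, 35, 31, 4, 24), (29, 35, 31, 8, 32), (33, 35, 32, 2, 3), (33, 35, 32, 29, 31), (33, 35, 32, 33, 32), (33, 35, 32, 4, 24), (33, 35, 32, 8, 32), (4, 35, 24, 2, 3), (4, 35, 24, 29, 31), (4, 35, 24, 33, 32), (4, 35, 24, 4, 24), (4, 35, 24, 8, 32), (40, 5, 32, 19, 1), (40, 5, 32, 23, 34), (40, 5, 32, 40, 32), (8, 35, 32, 2, 3), (8, 35, 32, 29, 31), (8, 35, 32, 33, 32), (8, 35, 32, 4, 24), (8, 35, 32, 8, 32)}
σ[cid > cid2]: keep tuples satisfying cid > cid2 → {(23, 5, 34, 19, 1), (29, 35, 31, 2, 3), (29, 35, 31, 4, 24), (29, 35, 31, 8, 32), (33, 35, 32, 2, 3), (33, 35, 32, 29, 31), (33, 35, 32, 4, 24), (33, 35, 32, 8, 32), (4, 35, 24, 2, 3), (40, 5, 32, 19, 1), (40, 5, 32, 23, 34), (8, 35, 32, 2, 3), (8, 35, 32, 4, 24)}
Projecting to pid, cid2 (2 duplicate(s) eliminated): {(24, 2), (31, 2), (31, 4), (31, 8), (32, 19), (32, 2), (32, 23), (32, 29), (32, 4), (32, 8), (34, 19)}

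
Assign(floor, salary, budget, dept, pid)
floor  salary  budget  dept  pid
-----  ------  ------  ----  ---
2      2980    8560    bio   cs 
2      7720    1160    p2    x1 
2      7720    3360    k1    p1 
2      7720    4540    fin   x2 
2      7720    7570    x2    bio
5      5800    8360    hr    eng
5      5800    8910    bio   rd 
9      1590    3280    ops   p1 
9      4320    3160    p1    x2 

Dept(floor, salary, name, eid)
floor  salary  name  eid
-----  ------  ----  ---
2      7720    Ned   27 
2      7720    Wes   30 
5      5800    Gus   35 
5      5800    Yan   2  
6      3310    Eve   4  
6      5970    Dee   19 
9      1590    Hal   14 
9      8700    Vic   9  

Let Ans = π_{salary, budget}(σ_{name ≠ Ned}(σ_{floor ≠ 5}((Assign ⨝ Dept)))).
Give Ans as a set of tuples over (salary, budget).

{(1590, 3280), (7720, 1160), (7720, 3360), (7720, 4540), (7720, 7570)}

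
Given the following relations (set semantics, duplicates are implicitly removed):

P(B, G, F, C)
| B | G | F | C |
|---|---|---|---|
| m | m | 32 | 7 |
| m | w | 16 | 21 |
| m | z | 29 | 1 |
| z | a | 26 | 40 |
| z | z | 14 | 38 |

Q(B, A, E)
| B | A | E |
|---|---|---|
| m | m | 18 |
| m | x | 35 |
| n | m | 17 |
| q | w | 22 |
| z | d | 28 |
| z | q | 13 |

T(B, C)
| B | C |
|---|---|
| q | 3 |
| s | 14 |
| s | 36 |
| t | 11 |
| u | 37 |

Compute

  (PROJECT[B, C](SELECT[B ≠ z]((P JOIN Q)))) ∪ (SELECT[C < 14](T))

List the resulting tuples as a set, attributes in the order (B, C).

{(m, 1), (m, 21), (m, 7), (q, 3), (t, 11)}

P ⋈ Q (natural join on B): {(m, m, 32, 7, m, 18), (m, m, 32, 7, x, 35), (m, w, 16, 21, m, 18), (m, w, 16, 21, x, 35), (m, z, 29, 1, m, 18), (m, z, 29, 1, x, 35), (z, a, 26, 40, d, 28), (z, a, 26, 40, q, 13), (z, z, 14, 38, d, 28), (z, z, 14, 38, q, 13)}
Filtering on B ≠ z leaves {(m, m, 32, 7, m, 18), (m, m, 32, 7, x, 35), (m, w, 16, 21, m, 18), (m, w, 16, 21, x, 35), (m, z, 29, 1, m, 18), (m, z, 29, 1, x, 35)}.
Keep only column(s) B, C (3 duplicate(s) eliminated): {(m, 1), (m, 21), (m, 7)}
Filtering on C < 14 leaves {(q, 3), (t, 11)}.
Set union of the two operands is {(m, 1), (m, 21), (m, 7), (q, 3), (t, 11)}.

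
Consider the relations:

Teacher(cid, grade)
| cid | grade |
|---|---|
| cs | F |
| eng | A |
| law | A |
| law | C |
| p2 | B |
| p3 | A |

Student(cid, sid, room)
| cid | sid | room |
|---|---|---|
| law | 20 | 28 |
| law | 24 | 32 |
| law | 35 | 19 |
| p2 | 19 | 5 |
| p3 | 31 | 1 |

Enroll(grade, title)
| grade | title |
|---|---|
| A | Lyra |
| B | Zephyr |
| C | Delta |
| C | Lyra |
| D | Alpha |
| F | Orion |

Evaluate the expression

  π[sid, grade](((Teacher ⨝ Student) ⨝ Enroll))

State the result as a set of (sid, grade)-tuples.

Joining Teacher and Student on cid yields {(law, A, 20, 28), (law, A, 24, 32), (law, A, 35, 19), (law, C, 20, 28), (law, C, 24, 32), (law, C, 35, 19), (p2, B, 19, 5), (p3, A, 31, 1)}.
Joining (Teacher ⨝ Student) and Enroll on grade yields {(law, A, 20, 28, Lyra), (law, A, 24, 32, Lyra), (law, A, 35, 19, Lyra), (law, C, 20, 28, Delta), (law, C, 20, 28, Lyra), (law, C, 24, 32, Delta), (law, C, 24, 32, Lyra), (law, C, 35, 19, Delta), (law, C, 35, 19, Lyra), (p2, B, 19, 5, Zephyr), (p3, A, 31, 1, Lyra)}.
Keep only column(s) sid, grade (3 duplicate(s) eliminated): {(19, B), (20, A), (20, C), (24, A), (24, C), (31, A), (35, A), (35, C)}

{(19, B), (20, A), (20, C), (24, A), (24, C), (31, A), (35, A), (35, C)}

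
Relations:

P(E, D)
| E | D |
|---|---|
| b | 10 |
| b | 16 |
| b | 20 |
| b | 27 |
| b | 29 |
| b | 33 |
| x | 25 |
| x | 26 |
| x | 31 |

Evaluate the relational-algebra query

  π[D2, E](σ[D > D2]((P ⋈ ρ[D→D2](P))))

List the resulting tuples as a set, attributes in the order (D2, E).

{(10, b), (16, b), (20, b), (25, x), (26, x), (27, b), (29, b)}

ρ[D→D2]: schema becomes (E, D2); tuples unchanged.
P ⋈ ρ[D→D2](P) (natural join on E): {(b, 10, 10), (b, 10, 16), (b, 10, 20), (b, 10, 27), (b, 10, 29), (b, 10, 33), (b, 16, 10), (b, 16, 16), (b, 16, 20), (b, 16, 27), (b, 16, 29), (b, 16, 33), (b, 20, 10), (b, 20, 16), (b, 20, 20), (b, 20, 27), (b, 20, 29), (b, 20, 33), (b, 27, 10), (b, 27, 16), (b, 27, 20), (b, 27, 27), (b, 27, 29), (b, 27, 33), (b, 29, 10), (b, 29, 16), (b, 29, 20), (b, 29, 27), (b, 29, 29), (b, 29, 33), (b, 33, 10), (b, 33, 16), (b, 33, 20), (b, 33, 27), (b, 33, 29), (b, 33, 33), (x, 25, 25), (x, 25, 26), (x, 25, 31), (x, 26, 25), (x, 26, 26), (x, 26, 31), (x, 31, 25), (x, 31, 26), (x, 31, 31)}
Filtering on D > D2 leaves {(b, 16, 10), (b, 20, 10), (b, 20, 16), (b, 27, 10), (b, 27, 16), (b, 27, 20), (b, 29, 10), (b, 29, 16), (b, 29, 20), (b, 29, 27), (b, 33, 10), (b, 33, 16), (b, 33, 20), (b, 33, 27), (b, 33, 29), (x, 26, 25), (x, 31, 25), (x, 31, 26)}.
π_{D2, E} gives {(10, b), (16, b), (20, b), (25, x), (26, x), (27, b), (29, b)} (11 duplicate(s) eliminated).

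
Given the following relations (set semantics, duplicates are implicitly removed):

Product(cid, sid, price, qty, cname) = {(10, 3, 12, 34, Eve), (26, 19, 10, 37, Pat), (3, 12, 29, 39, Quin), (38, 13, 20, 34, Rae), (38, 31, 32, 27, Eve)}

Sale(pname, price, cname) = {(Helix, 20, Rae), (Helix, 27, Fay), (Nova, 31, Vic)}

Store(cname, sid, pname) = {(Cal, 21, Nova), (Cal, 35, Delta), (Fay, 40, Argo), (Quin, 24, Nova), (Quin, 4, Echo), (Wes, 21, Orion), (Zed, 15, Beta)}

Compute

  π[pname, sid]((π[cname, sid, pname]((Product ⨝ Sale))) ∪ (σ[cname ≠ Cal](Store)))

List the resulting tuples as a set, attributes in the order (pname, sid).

{(Argo, 40), (Beta, 15), (Echo, 4), (Helix, 13), (Nova, 24), (Orion, 21)}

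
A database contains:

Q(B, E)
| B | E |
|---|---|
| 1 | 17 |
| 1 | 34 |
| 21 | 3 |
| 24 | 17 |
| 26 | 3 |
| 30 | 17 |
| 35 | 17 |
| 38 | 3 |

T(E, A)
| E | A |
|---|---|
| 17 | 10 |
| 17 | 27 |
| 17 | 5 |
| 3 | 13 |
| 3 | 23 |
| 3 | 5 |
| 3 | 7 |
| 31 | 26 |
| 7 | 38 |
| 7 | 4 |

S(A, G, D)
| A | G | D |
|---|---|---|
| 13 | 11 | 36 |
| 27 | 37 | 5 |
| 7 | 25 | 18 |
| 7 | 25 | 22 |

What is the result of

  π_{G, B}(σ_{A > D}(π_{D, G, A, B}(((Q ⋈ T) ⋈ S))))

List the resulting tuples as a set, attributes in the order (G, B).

Joining Q and T on E yields {(1, 17, 10), (1, 17, 27), (1, 17, 5), (21, 3, 13), (21, 3, 23), (21, 3, 5), (21, 3, 7), (24, 17, 10), (24, 17, 27), (24, 17, 5), (26, 3, 13), (26, 3, 23), (26, 3, 5), (26, 3, 7), (30, 17, 10), (30, 17, 27), (30, 17, 5), (35, 17, 10), (35, 17, 27), (35, 17, 5), (38, 3, 13), (38, 3, 23), (38, 3, 5), (38, 3, 7)}.
Joining (Q ⋈ T) and S on A yields {(1, 17, 27, 37, 5), (21, 3, 13, 11, 36), (21, 3, 7, 25, 18), (21, 3, 7, 25, 22), (24, 17, 27, 37, 5), (26, 3, 13, 11, 36), (26, 3, 7, 25, 18), (26, 3, 7, 25, 22), (30, 17, 27, 37, 5), (35, 17, 27, 37, 5), (38, 3, 13, 11, 36), (38, 3, 7, 25, 18), (38, 3, 7, 25, 22)}.
Keep only column(s) D, G, A, B: {(18, 25, 7, 21), (18, 25, 7, 26), (18, 25, 7, 38), (22, 25, 7, 21), (22, 25, 7, 26), (22, 25, 7, 38), (36, 11, 13, 21), (36, 11, 13, 26), (36, 11, 13, 38), (5, 37, 27, 1), (5, 37, 27, 24), (5, 37, 27, 30), (5, 37, 27, 35)}
Apply σ_{A > D}; surviving tuples: {(5, 37, 27, 1), (5, 37, 27, 24), (5, 37, 27, 30), (5, 37, 27, 35)}
Keep only column(s) G, B: {(37, 1), (37, 24), (37, 30), (37, 35)}

{(37, 1), (37, 24), (37, 30), (37, 35)}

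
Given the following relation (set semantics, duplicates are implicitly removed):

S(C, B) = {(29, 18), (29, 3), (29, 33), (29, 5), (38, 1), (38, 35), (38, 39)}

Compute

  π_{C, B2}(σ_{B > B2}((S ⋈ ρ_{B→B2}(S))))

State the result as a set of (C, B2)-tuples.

{(29, 18), (29, 3), (29, 5), (38, 1), (38, 35)}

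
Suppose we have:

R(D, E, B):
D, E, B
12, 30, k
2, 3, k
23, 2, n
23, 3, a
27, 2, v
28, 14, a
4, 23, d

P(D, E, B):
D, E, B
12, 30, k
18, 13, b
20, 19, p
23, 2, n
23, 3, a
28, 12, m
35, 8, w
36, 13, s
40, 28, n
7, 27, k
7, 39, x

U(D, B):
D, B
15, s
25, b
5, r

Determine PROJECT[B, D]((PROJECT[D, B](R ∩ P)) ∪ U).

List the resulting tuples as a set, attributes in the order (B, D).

Taking the intersection: {(12, 30, k), (23, 2, n), (23, 3, a)}
π_{D, B} gives {(12, k), (23, a), (23, n)}.
Taking the union: {(12, k), (15, s), (23, a), (23, n), (25, b), (5, r)}
π_{B, D} gives {(a, 23), (b, 25), (k, 12), (n, 23), (r, 5), (s, 15)}.

{(a, 23), (b, 25), (k, 12), (n, 23), (r, 5), (s, 15)}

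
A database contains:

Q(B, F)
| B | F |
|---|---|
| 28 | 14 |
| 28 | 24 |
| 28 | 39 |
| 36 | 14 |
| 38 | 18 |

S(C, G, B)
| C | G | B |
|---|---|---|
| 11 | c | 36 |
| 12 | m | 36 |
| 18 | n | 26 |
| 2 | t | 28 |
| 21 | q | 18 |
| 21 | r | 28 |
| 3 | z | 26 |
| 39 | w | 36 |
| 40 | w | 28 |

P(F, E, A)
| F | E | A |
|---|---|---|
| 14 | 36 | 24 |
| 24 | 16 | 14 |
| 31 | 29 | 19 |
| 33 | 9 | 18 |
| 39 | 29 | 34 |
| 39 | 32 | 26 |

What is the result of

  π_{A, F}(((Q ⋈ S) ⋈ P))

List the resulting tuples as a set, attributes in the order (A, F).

{(14, 24), (24, 14), (26, 39), (34, 39)}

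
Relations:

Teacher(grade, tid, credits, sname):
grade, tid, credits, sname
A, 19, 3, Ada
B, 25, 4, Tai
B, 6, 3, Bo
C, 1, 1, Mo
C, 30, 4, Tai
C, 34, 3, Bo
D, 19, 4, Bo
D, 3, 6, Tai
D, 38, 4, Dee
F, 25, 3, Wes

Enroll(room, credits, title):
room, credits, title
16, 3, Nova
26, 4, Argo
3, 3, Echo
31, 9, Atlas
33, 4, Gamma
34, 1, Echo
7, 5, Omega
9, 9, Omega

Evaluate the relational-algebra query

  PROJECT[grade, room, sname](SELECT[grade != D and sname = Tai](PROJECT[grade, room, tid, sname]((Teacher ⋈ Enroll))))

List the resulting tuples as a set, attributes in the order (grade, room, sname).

{(B, 26, Tai), (B, 33, Tai), (C, 26, Tai), (C, 33, Tai)}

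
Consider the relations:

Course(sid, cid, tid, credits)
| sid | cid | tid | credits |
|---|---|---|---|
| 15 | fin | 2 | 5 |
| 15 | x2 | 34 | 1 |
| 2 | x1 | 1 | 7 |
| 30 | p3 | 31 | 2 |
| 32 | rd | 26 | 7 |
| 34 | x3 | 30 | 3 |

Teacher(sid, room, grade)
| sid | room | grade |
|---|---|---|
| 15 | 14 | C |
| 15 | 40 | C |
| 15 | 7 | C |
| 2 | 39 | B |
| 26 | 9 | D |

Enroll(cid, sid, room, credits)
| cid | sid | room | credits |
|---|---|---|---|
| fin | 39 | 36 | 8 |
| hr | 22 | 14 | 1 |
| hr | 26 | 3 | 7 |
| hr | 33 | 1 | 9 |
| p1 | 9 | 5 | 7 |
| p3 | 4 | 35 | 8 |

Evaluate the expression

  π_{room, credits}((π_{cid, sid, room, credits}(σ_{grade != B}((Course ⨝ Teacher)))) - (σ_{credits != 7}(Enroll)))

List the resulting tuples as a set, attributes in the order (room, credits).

Course ⋈ Teacher (natural join on sid): {(15, fin, 2, 5, 14, C), (15, fin, 2, 5, 40, C), (15, fin, 2, 5, 7, C), (15, x2, 34, 1, 14, C), (15, x2, 34, 1, 40, C), (15, x2, 34, 1, 7, C), (2, x1, 1, 7, 39, B)}
Filtering on grade != B leaves {(15, fin, 2, 5, 14, C), (15, fin, 2, 5, 40, C), (15, fin, 2, 5, 7, C), (15, x2, 34, 1, 14, C), (15, x2, 34, 1, 40, C), (15, x2, 34, 1, 7, C)}.
Keep only column(s) cid, sid, room, credits: {(fin, 15, 14, 5), (fin, 15, 40, 5), (fin, 15, 7, 5), (x2, 15, 14, 1), (x2, 15, 40, 1), (x2, 15, 7, 1)}
Filtering on credits != 7 leaves {(fin, 39, 36, 8), (hr, 22, 14, 1), (hr, 33, 1, 9), (p3, 4, 35, 8)}.
Set difference of the two operands is {(fin, 15, 14, 5), (fin, 15, 40, 5), (fin, 15, 7, 5), (x2, 15, 14, 1), (x2, 15, 40, 1), (x2, 15, 7, 1)}.
Keep only column(s) room, credits: {(14, 1), (14, 5), (40, 1), (40, 5), (7, 1), (7, 5)}

{(14, 1), (14, 5), (40, 1), (40, 5), (7, 1), (7, 5)}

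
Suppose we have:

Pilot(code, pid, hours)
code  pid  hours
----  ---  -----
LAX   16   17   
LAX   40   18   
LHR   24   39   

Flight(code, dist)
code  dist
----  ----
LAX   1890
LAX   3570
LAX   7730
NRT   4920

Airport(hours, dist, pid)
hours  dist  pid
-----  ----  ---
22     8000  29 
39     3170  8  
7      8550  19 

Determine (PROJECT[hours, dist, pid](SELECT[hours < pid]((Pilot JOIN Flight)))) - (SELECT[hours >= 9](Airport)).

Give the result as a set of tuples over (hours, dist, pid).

Joining Pilot and Flight on code yields {(LAX, 16, 17, 1890), (LAX, 16, 17, 3570), (LAX, 16, 17, 7730), (LAX, 40, 18, 1890), (LAX, 40, 18, 3570), (LAX, 40, 18, 7730)}.
Selection hours < pid: {(LAX, 40, 18, 1890), (LAX, 40, 18, 3570), (LAX, 40, 18, 7730)}
π[hours, dist, pid]: project onto (hours, dist, pid) → {(18, 1890, 40), (18, 3570, 40), (18, 7730, 40)}
Selection hours >= 9: {(22, 8000, 29), (39, 3170, 8)}
Difference: {(18, 1890, 40), (18, 3570, 40), (18, 7730, 40)} with {(22, 8000, 29), (39, 3170, 8)} → {(18, 1890, 40), (18, 3570, 40), (18, 7730, 40)}

{(18, 1890, 40), (18, 3570, 40), (18, 7730, 40)}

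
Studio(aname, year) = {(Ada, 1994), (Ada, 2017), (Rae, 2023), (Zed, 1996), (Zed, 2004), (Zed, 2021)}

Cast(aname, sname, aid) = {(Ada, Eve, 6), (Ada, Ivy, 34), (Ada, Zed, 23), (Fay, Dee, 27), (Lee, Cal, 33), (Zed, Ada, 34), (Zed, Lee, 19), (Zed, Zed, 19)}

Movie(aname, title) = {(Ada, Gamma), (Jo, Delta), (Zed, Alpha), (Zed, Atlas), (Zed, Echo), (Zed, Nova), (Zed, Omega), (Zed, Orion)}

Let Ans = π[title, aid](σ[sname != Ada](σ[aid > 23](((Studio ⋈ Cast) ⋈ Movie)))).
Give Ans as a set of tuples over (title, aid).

Studio ⋈ Cast (natural join on aname): {(Ada, 1994, Eve, 6), (Ada, 1994, Ivy, 34), (Ada, 1994, Zed, 23), (Ada, 2017, Eve, 6), (Ada, 2017, Ivy, 34), (Ada, 2017, Zed, 23), (Zed, 1996, Ada, 34), (Zed, 1996, Lee, 19), (Zed, 1996, Zed, 19), (Zed, 2004, Ada, 34), (Zed, 2004, Lee, 19), (Zed, 2004, Zed, 19), (Zed, 2021, Ada, 34), (Zed, 2021, Lee, 19), (Zed, 2021, Zed, 19)}
(Studio ⋈ Cast) ⋈ Movie (natural join on aname): {(Ada, 1994, Eve, 6, Gamma), (Ada, 1994, Ivy, 34, Gamma), (Ada, 1994, Zed, 23, Gamma), (Ada, 2017, Eve, 6, Gamma), (Ada, 2017, Ivy, 34, Gamma), (Ada, 2017, Zed, 23, Gamma), (Zed, 1996, Ada, 34, Alpha), (Zed, 1996, Ada, 34, Atlas), (Zed, 1996, Ada, 34, Echo), (Zed, 1996, Ada, 34, Nova), (Zed, 1996, Ada, 34, Omega), (Zed, 1996, Ada, 34, Orion), (Zed, 1996, Lee, 19, Alpha), (Zed, 1996, Lee, 19, Atlas), (Zed, 1996, Lee, 19, Echo), (Zed, 1996, Lee, 19, Nova), (Zed, 1996, Lee, 19, Omega), (Zed, 1996, Lee, 19, Orion), (Zed, 1996, Zed, 19, Alpha), (Zed, 1996, Zed, 19, Atlas), (Zed, 1996, Zed, 19, Echo), (Zed, 1996, Zed, 19, Nova), (Zed, 1996, Zed, 19, Omega), (Zed, 1996, Zed, 19, Orion), (Zed, 2004, Ada, 34, Alpha), (Zed, 2004, Ada, 34, Atlas), (Zed, 2004, Ada, 34, Echo), (Zed, 2004, Ada, 34, Nova), (Zed, 2004, Ada, 34, Omega), (Zed, 2004, Ada, 34, Orion), (Zed, 2004, Lee, 19, Alpha), (Zed, 2004, Lee, 19, Atlas), (Zed, 2004, Lee, 19, Echo), (Zed, 2004, Lee, 19, Nova), (Zed, 2004, Lee, 19, Omega), (Zed, 2004, Lee, 19, Orion), (Zed, 2004, Zed, 19, Alpha), (Zed, 2004, Zed, 19, Atlas), (Zed, 2004, Zed, 19, Echo), (Zed, 2004, Zed, 19, Nova), (Zed, 2004, Zed, 19, Omega), (Zed, 2004, Zed, 19, Orion), (Zed, 2021, Ada, 34, Alpha), (Zed, 2021, Ada, 34, Atlas), (Zed, 2021, Ada, 34, Echo), (Zed, 2021, Ada, 34, Nova), (Zed, 2021, Ada, 34, Omega), (Zed, 2021, Ada, 34, Orion), (Zed, 2021, Lee, 19, Alpha), (Zed, 2021, Lee, 19, Atlas), (Zed, 2021, Lee, 19, Echo), (Zed, 2021, Lee, 19, Nova), (Zed, 2021, Lee, 19, Omega), (Zed, 2021, Lee, 19, Orion), (Zed, 2021, Zed, 19, Alpha), (Zed, 2021, Zed, 19, Atlas), (Zed, 2021, Zed, 19, Echo), (Zed, 2021, Zed, 19, Nova), (Zed, 2021, Zed, 19, Omega), (Zed, 2021, Zed, 19, Orion)}
Apply σ_{aid > 23}; surviving tuples: {(Ada, 1994, Ivy, 34, Gamma), (Ada, 2017, Ivy, 34, Gamma), (Zed, 1996, Ada, 34, Alpha), (Zed, 1996, Ada, 34, Atlas), (Zed, 1996, Ada, 34, Echo), (Zed, 1996, Ada, 34, Nova), (Zed, 1996, Ada, 34, Omega), (Zed, 1996, Ada, 34, Orion), (Zed, 2004, Ada, 34, Alpha), (Zed, 2004, Ada, 34, Atlas), (Zed, 2004, Ada, 34, Echo), (Zed, 2004, Ada, 34, Nova), (Zed, 2004, Ada, 34, Omega), (Zed, 2004, Ada, 34, Orion), (Zed, 2021, Ada, 34, Alpha), (Zed, 2021, Ada, 34, Atlas), (Zed, 2021, Ada, 34, Echo), (Zed, 2021, Ada, 34, Nova), (Zed, 2021, Ada, 34, Omega), (Zed, 2021, Ada, 34, Orion)}
Apply σ_{sname != Ada}; surviving tuples: {(Ada, 1994, Ivy, 34, Gamma), (Ada, 2017, Ivy, 34, Gamma)}
π[title, aid]: project onto (title, aid) (1 duplicate(s) eliminated) → {(Gamma, 34)}

{(Gamma, 34)}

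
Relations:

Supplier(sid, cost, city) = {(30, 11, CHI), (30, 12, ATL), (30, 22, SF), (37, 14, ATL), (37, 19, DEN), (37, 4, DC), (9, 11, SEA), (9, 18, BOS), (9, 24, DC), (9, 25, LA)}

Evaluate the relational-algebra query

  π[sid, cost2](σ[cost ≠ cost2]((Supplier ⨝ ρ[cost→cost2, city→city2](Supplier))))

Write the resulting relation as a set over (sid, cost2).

ρ[cost→cost2, city→city2]: schema becomes (sid, cost2, city2); tuples unchanged.
Natural join on sid: {(30, 11, CHI, 11, CHI), (30, 11, CHI, 12, ATL), (30, 11, CHI, 22, SF), (30, 12, ATL, 11, CHI), (30, 12, ATL, 12, ATL), (30, 12, ATL, 22, SF), (30, 22, SF, 11, CHI), (30, 22, SF, 12, ATL), (30, 22, SF, 22, SF), (37, 14, ATL, 14, ATL), (37, 14, ATL, 19, DEN), (37, 14, ATL, 4, DC), (37, 19, DEN, 14, ATL), (37, 19, DEN, 19, DEN), (37, 19, DEN, 4, DC), (37, 4, DC, 14, ATL), (37, 4, DC, 19, DEN), (37, 4, DC, 4, DC), (9, 11, SEA, 11, SEA), (9, 11, SEA, 18, BOS), (9, 11, SEA, 24, DC), (9, 11, SEA, 25, LA), (9, 18, BOS, 11, SEA), (9, 18, BOS, 18, BOS), (9, 18, BOS, 24, DC), (9, 18, BOS, 25, LA), (9, 24, DC, 11, SEA), (9, 24, DC, 18, BOS), (9, 24, DC, 24, DC), (9, 24, DC, 25, LA), (9, 25, LA, 11, SEA), (9, 25, LA, 18, BOS), (9, 25, LA, 24, DC), (9, 25, LA, 25, LA)}
σ[cost ≠ cost2]: keep tuples satisfying cost ≠ cost2 → {(30, 11, CHI, 12, ATL), (30, 11, CHI, 22, SF), (30, 12, ATL, 11, CHI), (30, 12, ATL, 22, SF), (30, 22, SF, 11, CHI), (30, 22, SF, 12, ATL), (37, 14, ATL, 19, DEN), (37, 14, ATL, 4, DC), (37, 19, DEN, 14, ATL), (37, 19, DEN, 4, DC), (37, 4, DC, 14, ATL), (37, 4, DC, 19, DEN), (9, 11, SEA, 18, BOS), (9, 11, SEA, 24, DC), (9, 11, SEA, 25, LA), (9, 18, BOS, 11, SEA), (9, 18, BOS, 24, DC), (9, 18, BOS, 25, LA), (9, 24, DC, 11, SEA), (9, 24, DC, 18, BOS), (9, 24, DC, 25, LA), (9, 25, LA, 11, SEA), (9, 25, LA, 18, BOS), (9, 25, LA, 24, DC)}
π_{sid, cost2} gives {(30, 11), (30, 12), (30, 22), (37, 14), (37, 19), (37, 4), (9, 11), (9, 18), (9, 24), (9, 25)} (14 duplicate(s) eliminated).

{(30, 11), (30, 12), (30, 22), (37, 14), (37, 19), (37, 4), (9, 11), (9, 18), (9, 24), (9, 25)}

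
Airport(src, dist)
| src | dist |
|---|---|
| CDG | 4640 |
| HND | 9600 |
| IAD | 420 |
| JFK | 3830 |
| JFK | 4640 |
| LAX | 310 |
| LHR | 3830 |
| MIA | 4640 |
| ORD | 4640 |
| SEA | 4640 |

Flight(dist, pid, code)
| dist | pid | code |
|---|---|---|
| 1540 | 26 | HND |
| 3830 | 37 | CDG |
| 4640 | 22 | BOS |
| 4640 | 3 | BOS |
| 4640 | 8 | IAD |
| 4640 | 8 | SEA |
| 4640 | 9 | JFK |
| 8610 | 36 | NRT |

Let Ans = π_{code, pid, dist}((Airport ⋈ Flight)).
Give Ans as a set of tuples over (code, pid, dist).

Joining Airport and Flight on dist yields {(CDG, 4640, 22, BOS), (CDG, 4640, 3, BOS), (CDG, 4640, 8, IAD), (CDG, 4640, 8, SEA), (CDG, 4640, 9, JFK), (JFK, 3830, 37, CDG), (JFK, 4640, 22, BOS), (JFK, 4640, 3, BOS), (JFK, 4640, 8, IAD), (JFK, 4640, 8, SEA), (JFK, 4640, 9, JFK), (LHR, 3830, 37, CDG), (MIA, 4640, 22, BOS), (MIA, 4640, 3, BOS), (MIA, 4640, 8, IAD), (MIA, 4640, 8, SEA), (MIA, 4640, 9, JFK), (ORD, 4640, 22, BOS), (ORD, 4640, 3, BOS), (ORD, 4640, 8, IAD), (ORD, 4640, 8, SEA), (ORD, 4640, 9, JFK), (SEA, 4640, 22, BOS), (SEA, 4640, 3, BOS), (SEA, 4640, 8, IAD), (SEA, 4640, 8, SEA), (SEA, 4640, 9, JFK)}.
Projecting to code, pid, dist (21 duplicate(s) eliminated): {(BOS, 22, 4640), (BOS, 3, 4640), (CDG, 37, 3830), (IAD, 8, 4640), (JFK, 9, 4640), (SEA, 8, 4640)}

{(BOS, 22, 4640), (BOS, 3, 4640), (CDG, 37, 3830), (IAD, 8, 4640), (JFK, 9, 4640), (SEA, 8, 4640)}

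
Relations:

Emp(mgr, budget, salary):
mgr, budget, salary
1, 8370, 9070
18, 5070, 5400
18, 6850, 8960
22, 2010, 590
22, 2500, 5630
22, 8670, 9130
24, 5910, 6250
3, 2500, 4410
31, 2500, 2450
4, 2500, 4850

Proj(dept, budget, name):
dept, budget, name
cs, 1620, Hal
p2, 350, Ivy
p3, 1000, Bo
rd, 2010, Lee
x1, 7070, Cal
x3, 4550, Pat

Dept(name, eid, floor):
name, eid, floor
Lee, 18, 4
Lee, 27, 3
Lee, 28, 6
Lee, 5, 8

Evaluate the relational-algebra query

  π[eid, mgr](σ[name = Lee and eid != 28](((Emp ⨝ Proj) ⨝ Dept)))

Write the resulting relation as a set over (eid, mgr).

{(18, 22), (27, 22), (5, 22)}

Emp ⋈ Proj (natural join on budget): {(22, 2010, 590, rd, Lee)}
(Emp ⨝ Proj) ⋈ Dept (natural join on name): {(22, 2010, 590, rd, Lee, 18, 4), (22, 2010, 590, rd, Lee, 27, 3), (22, 2010, 590, rd, Lee, 28, 6), (22, 2010, 590, rd, Lee, 5, 8)}
Apply σ_{name = Lee and eid != 28}; surviving tuples: {(22, 2010, 590, rd, Lee, 18, 4), (22, 2010, 590, rd, Lee, 27, 3), (22, 2010, 590, rd, Lee, 5, 8)}
Keep only column(s) eid, mgr: {(18, 22), (27, 22), (5, 22)}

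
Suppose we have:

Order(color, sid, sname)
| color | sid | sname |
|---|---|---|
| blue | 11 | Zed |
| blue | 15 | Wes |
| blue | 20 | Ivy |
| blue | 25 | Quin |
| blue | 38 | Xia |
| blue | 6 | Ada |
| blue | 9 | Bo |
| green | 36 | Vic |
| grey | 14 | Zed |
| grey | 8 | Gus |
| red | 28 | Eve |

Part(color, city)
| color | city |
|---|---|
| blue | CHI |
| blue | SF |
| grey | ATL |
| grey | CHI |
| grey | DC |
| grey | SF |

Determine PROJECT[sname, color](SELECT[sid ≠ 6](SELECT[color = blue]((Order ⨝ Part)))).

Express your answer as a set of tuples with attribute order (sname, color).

{(Bo, blue), (Ivy, blue), (Quin, blue), (Wes, blue), (Xia, blue), (Zed, blue)}

Order ⋈ Part (natural join on color): {(blue, 11, Zed, CHI), (blue, 11, Zed, SF), (blue, 15, Wes, CHI), (blue, 15, Wes, SF), (blue, 20, Ivy, CHI), (blue, 20, Ivy, SF), (blue, 25, Quin, CHI), (blue, 25, Quin, SF), (blue, 38, Xia, CHI), (blue, 38, Xia, SF), (blue, 6, Ada, CHI), (blue, 6, Ada, SF), (blue, 9, Bo, CHI), (blue, 9, Bo, SF), (grey, 14, Zed, ATL), (grey, 14, Zed, CHI), (grey, 14, Zed, DC), (grey, 14, Zed, SF), (grey, 8, Gus, ATL), (grey, 8, Gus, CHI), (grey, 8, Gus, DC), (grey, 8, Gus, SF)}
σ[color = blue]: keep tuples satisfying color = blue → {(blue, 11, Zed, CHI), (blue, 11, Zed, SF), (blue, 15, Wes, CHI), (blue, 15, Wes, SF), (blue, 20, Ivy, CHI), (blue, 20, Ivy, SF), (blue, 25, Quin, CHI), (blue, 25, Quin, SF), (blue, 38, Xia, CHI), (blue, 38, Xia, SF), (blue, 6, Ada, CHI), (blue, 6, Ada, SF), (blue, 9, Bo, CHI), (blue, 9, Bo, SF)}
σ[sid ≠ 6]: keep tuples satisfying sid ≠ 6 → {(blue, 11, Zed, CHI), (blue, 11, Zed, SF), (blue, 15, Wes, CHI), (blue, 15, Wes, SF), (blue, 20, Ivy, CHI), (blue, 20, Ivy, SF), (blue, 25, Quin, CHI), (blue, 25, Quin, SF), (blue, 38, Xia, CHI), (blue, 38, Xia, SF), (blue, 9, Bo, CHI), (blue, 9, Bo, SF)}
π[sname, color]: project onto (sname, color) (6 duplicate(s) eliminated) → {(Bo, blue), (Ivy, blue), (Quin, blue), (Wes, blue), (Xia, blue), (Zed, blue)}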